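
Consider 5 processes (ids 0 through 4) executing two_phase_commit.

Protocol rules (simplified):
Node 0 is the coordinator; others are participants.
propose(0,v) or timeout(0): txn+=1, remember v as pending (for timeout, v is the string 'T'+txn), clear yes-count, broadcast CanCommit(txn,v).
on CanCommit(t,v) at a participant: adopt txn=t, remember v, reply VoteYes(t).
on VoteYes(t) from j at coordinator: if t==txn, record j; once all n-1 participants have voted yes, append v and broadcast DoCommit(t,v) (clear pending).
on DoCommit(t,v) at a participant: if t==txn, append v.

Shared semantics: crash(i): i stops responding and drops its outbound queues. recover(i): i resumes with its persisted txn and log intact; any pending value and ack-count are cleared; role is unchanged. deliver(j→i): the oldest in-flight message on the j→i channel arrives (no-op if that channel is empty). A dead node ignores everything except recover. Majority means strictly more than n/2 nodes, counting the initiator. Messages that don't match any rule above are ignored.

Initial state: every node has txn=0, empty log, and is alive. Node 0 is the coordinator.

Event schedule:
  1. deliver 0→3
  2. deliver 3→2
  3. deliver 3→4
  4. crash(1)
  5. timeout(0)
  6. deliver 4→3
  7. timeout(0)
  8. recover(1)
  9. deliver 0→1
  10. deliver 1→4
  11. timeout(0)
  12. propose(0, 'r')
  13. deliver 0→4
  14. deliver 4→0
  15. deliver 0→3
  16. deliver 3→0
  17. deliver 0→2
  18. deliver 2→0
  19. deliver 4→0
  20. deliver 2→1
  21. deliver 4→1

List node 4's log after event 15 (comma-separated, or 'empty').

e1 deliver 0→3: ·
e2 deliver 3→2: ·
e3 deliver 3→4: ·
e4 crash(1): 1[✗part,t=0,-]
e5 timeout(0): 0[coor,t=1,-]
e6 deliver 4→3: ·
e7 timeout(0): 0[coor,t=2,-]
e8 recover(1): 1[part,t=0,-]
e9 deliver 0→1: 1[part,t=1,-]
e10 deliver 1→4: ·
e11 timeout(0): 0[coor,t=3,-]
e12 propose(0,'r'): 0[coor,t=4,-]
e13 deliver 0→4: 4[part,t=1,-]
e14 deliver 4→0: ·
e15 deliver 0→3: 3[part,t=1,-]

empty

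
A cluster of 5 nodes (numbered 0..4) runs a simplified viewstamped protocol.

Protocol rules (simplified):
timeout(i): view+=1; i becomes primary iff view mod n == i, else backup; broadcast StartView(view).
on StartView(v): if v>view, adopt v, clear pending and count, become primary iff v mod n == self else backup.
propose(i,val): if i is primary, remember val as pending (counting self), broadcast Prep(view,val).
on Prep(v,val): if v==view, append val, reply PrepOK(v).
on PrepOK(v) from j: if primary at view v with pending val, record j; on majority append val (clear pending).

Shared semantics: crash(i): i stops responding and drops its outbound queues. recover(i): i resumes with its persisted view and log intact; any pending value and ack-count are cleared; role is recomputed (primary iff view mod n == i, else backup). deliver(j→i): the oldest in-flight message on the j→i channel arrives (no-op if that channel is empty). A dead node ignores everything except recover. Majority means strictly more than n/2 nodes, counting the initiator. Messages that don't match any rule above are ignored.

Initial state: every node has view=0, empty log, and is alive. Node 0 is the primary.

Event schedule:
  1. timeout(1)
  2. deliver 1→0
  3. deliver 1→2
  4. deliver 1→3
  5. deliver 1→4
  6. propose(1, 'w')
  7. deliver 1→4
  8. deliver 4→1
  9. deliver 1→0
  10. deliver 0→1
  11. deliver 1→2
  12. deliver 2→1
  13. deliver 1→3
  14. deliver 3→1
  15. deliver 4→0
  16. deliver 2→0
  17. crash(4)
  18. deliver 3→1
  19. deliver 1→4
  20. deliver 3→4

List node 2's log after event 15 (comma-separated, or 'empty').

w

e1 timeout(1): 1[prim,v=1,-]
e2 deliver 1→0: 0[back,v=1,-]
e3 deliver 1→2: 2[back,v=1,-]
e4 deliver 1→3: 3[back,v=1,-]
e5 deliver 1→4: 4[back,v=1,-]
e6 propose(1,'w'): ·
e7 deliver 1→4: 4[back,v=1,w]
e8 deliver 4→1: ·
e9 deliver 1→0: 0[back,v=1,w]
e10 deliver 0→1: 1[prim,v=1,w]
e11 deliver 1→2: 2[back,v=1,w]
e12 deliver 2→1: ·
e13 deliver 1→3: 3[back,v=1,w]
e14 deliver 3→1: ·
e15 deliver 4→0: ·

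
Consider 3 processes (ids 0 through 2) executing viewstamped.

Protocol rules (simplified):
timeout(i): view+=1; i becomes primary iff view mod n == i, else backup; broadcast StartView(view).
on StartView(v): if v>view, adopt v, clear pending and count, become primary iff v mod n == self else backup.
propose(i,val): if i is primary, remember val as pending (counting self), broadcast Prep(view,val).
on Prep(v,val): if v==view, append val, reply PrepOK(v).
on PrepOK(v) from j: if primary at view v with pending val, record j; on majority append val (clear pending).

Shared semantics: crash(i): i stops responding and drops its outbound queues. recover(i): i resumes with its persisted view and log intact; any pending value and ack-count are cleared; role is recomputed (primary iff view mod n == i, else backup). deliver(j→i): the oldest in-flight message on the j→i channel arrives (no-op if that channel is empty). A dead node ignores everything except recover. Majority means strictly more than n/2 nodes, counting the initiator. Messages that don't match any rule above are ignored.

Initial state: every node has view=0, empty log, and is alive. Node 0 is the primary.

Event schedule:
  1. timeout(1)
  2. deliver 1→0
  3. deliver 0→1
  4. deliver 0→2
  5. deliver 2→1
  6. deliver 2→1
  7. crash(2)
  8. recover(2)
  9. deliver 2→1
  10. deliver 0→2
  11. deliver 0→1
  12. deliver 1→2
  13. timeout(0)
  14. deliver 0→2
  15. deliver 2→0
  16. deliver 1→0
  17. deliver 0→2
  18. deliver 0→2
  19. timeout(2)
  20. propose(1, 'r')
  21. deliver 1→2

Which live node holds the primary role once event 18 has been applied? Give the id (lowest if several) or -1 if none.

e1 timeout(1): 1[prim,v=1,-]
e2 deliver 1→0: 0[back,v=1,-]
e3 deliver 0→1: ·
e4 deliver 0→2: ·
e5 deliver 2→1: ·
e6 deliver 2→1: ·
e7 crash(2): 2[✗back,v=0,-]
e8 recover(2): 2[back,v=0,-]
e9 deliver 2→1: ·
e10 deliver 0→2: ·
e11 deliver 0→1: ·
e12 deliver 1→2: 2[back,v=1,-]
e13 timeout(0): 0[back,v=2,-]
e14 deliver 0→2: 2[prim,v=2,-]
e15 deliver 2→0: ·
e16 deliver 1→0: ·
e17 deliver 0→2: ·
e18 deliver 0→2: ·

1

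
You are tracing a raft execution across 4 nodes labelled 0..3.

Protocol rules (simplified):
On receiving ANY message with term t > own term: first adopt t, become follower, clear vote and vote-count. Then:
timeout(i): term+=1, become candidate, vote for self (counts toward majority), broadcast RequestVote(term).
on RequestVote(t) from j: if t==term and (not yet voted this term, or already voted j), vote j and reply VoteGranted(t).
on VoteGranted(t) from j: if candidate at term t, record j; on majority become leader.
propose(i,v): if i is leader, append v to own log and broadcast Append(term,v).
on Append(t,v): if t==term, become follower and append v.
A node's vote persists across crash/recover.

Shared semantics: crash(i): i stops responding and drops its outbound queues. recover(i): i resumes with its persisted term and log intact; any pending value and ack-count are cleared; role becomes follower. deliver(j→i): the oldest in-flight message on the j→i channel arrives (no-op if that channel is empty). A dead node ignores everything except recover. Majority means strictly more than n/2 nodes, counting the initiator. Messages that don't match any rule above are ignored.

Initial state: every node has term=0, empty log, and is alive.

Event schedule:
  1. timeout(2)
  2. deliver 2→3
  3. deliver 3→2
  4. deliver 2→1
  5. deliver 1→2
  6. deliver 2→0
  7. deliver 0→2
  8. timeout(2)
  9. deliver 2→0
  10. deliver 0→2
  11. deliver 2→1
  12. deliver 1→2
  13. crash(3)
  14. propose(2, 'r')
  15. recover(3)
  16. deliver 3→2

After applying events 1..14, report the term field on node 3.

step 1 timeout(2): 2={cand,t=1,log=-}
step 2 deliver 2→3: 3={foll,t=1,log=-}
step 3 deliver 3→2: —
step 4 deliver 2→1: 1={foll,t=1,log=-}
step 5 deliver 1→2: 2={lead,t=1,log=-}
step 6 deliver 2→0: 0={foll,t=1,log=-}
step 7 deliver 0→2: —
step 8 timeout(2): 2={cand,t=2,log=-}
step 9 deliver 2→0: 0={foll,t=2,log=-}
step 10 deliver 0→2: —
step 11 deliver 2→1: 1={foll,t=2,log=-}
step 12 deliver 1→2: 2={lead,t=2,log=-}
step 13 crash(3): 3={✗foll,t=1,log=-}
step 14 propose(2,'r'): 2={lead,t=2,log=r}

1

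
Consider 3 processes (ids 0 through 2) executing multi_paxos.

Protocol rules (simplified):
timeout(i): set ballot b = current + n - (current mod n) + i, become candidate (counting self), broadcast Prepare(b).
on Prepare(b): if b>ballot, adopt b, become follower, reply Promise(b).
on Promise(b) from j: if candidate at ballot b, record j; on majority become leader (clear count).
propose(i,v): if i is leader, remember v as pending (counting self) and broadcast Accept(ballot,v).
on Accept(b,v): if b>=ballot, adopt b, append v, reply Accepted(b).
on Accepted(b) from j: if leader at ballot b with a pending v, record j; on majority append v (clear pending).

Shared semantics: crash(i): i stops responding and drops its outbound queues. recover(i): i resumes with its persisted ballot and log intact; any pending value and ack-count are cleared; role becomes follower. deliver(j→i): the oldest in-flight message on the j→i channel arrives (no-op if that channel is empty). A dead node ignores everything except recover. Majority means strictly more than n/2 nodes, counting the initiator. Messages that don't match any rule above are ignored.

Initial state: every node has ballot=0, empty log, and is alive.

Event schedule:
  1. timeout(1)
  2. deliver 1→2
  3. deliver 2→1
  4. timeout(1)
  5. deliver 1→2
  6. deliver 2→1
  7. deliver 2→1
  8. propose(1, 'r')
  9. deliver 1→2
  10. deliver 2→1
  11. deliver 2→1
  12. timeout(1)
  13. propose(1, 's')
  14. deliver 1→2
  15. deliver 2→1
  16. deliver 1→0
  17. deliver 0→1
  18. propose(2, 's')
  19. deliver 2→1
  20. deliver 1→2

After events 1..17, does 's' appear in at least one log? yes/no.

no

after 1 — timeout(1): n1:cand/b4/[-]
after 2 — deliver 1→2: n2:foll/b4/[-]
after 3 — deliver 2→1: n1:lead/b4/[-]
after 4 — timeout(1): n1:cand/b7/[-]
after 5 — deliver 1→2: n2:foll/b7/[-]
after 6 — deliver 2→1: n1:lead/b7/[-]
after 7 — deliver 2→1: ·
after 8 — propose(1,'r'): ·
after 9 — deliver 1→2: n2:foll/b7/[r]
after 10 — deliver 2→1: n1:lead/b7/[r]
after 11 — deliver 2→1: ·
after 12 — timeout(1): n1:cand/b10/[r]
after 13 — propose(1,'s'): ·
after 14 — deliver 1→2: n2:foll/b10/[r]
after 15 — deliver 2→1: n1:lead/b10/[r]
after 16 — deliver 1→0: n0:foll/b4/[-]
after 17 — deliver 0→1: ·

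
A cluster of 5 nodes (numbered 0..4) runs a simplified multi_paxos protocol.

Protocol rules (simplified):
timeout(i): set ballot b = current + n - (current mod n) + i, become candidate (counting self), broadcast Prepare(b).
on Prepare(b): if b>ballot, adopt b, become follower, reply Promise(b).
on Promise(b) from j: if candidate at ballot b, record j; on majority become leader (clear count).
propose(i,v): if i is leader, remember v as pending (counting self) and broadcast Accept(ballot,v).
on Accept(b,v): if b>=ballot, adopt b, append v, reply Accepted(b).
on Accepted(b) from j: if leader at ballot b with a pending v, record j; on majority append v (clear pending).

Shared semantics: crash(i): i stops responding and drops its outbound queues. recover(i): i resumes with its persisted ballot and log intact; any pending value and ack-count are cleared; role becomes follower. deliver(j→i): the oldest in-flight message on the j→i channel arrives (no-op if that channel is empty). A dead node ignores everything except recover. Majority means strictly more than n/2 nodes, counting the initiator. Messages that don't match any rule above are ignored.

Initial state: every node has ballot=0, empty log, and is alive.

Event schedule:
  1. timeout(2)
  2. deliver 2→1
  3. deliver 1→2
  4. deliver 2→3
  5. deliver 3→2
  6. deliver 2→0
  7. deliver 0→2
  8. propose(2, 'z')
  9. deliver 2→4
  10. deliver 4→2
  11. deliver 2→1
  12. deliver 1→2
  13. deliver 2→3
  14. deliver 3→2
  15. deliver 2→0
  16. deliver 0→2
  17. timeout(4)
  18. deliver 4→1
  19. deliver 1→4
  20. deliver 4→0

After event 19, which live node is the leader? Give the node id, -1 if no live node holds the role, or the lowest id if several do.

step 1 timeout(2): 2={cand,b=7,log=-}
step 2 deliver 2→1: 1={foll,b=7,log=-}
step 3 deliver 1→2: —
step 4 deliver 2→3: 3={foll,b=7,log=-}
step 5 deliver 3→2: 2={lead,b=7,log=-}
step 6 deliver 2→0: 0={foll,b=7,log=-}
step 7 deliver 0→2: —
step 8 propose(2,'z'): —
step 9 deliver 2→4: 4={foll,b=7,log=-}
step 10 deliver 4→2: —
step 11 deliver 2→1: 1={foll,b=7,log=z}
step 12 deliver 1→2: —
step 13 deliver 2→3: 3={foll,b=7,log=z}
step 14 deliver 3→2: 2={lead,b=7,log=z}
step 15 deliver 2→0: 0={foll,b=7,log=z}
step 16 deliver 0→2: —
step 17 timeout(4): 4={cand,b=14,log=-}
step 18 deliver 4→1: 1={foll,b=14,log=z}
step 19 deliver 1→4: —

2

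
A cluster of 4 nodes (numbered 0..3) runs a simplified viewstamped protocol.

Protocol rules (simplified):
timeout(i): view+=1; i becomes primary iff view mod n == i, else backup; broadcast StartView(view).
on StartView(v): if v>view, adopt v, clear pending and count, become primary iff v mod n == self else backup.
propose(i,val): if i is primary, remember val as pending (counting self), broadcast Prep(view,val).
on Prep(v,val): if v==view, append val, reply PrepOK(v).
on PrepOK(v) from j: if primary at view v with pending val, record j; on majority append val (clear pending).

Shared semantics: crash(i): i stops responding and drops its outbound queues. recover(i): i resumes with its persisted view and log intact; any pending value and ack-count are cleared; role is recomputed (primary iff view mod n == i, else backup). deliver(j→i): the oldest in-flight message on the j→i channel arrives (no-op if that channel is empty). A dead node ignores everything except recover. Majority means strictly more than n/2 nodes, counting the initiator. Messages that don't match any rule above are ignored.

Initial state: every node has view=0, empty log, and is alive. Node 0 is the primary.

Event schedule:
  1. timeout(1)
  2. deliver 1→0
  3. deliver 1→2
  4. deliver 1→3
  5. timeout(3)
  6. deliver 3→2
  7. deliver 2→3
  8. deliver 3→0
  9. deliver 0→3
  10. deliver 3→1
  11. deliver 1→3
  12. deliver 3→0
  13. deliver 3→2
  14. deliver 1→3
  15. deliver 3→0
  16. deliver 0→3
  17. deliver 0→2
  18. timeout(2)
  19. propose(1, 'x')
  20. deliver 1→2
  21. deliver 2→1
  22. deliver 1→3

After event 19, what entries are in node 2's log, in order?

empty

[1] timeout(1) → N1(prim v1 [-])
[2] deliver 1→0 → N0(back v1 [-])
[3] deliver 1→2 → N2(back v1 [-])
[4] deliver 1→3 → N3(back v1 [-])
[5] timeout(3) → N3(back v2 [-])
[6] deliver 3→2 → N2(prim v2 [-])
[7] deliver 2→3 → ∅
[8] deliver 3→0 → N0(back v2 [-])
[9] deliver 0→3 → ∅
[10] deliver 3→1 → N1(back v2 [-])
[11] deliver 1→3 → ∅
[12] deliver 3→0 → ∅
[13] deliver 3→2 → ∅
[14] deliver 1→3 → ∅
[15] deliver 3→0 → ∅
[16] deliver 0→3 → ∅
[17] deliver 0→2 → ∅
[18] timeout(2) → N2(back v3 [-])
[19] propose(1,'x') → ∅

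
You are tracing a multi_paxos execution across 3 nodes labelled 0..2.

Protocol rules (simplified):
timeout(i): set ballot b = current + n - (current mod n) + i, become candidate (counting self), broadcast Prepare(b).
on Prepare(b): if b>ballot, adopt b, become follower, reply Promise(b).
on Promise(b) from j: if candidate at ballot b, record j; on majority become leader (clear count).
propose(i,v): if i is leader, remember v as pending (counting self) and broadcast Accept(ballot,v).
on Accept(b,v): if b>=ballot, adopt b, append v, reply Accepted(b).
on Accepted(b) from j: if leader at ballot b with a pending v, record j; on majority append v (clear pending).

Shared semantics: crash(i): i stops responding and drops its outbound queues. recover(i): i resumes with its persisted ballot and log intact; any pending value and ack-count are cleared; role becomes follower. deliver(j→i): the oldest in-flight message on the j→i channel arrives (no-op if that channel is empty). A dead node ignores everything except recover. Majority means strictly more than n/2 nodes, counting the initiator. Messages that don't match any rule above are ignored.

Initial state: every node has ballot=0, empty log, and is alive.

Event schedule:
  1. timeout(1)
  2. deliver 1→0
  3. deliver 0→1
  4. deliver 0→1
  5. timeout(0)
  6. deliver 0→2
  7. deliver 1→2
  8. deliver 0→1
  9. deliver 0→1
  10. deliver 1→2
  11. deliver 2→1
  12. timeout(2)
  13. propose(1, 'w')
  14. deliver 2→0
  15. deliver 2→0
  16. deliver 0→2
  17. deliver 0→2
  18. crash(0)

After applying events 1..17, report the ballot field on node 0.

11

e1 timeout(1): 1[cand,b=4,-]
e2 deliver 1→0: 0[foll,b=4,-]
e3 deliver 0→1: 1[lead,b=4,-]
e4 deliver 0→1: ·
e5 timeout(0): 0[cand,b=6,-]
e6 deliver 0→2: 2[foll,b=6,-]
e7 deliver 1→2: ·
e8 deliver 0→1: 1[foll,b=6,-]
e9 deliver 0→1: ·
e10 deliver 1→2: ·
e11 deliver 2→1: ·
e12 timeout(2): 2[cand,b=11,-]
e13 propose(1,'w'): ·
e14 deliver 2→0: 0[lead,b=6,-]
e15 deliver 2→0: 0[foll,b=11,-]
e16 deliver 0→2: 2[lead,b=11,-]
e17 deliver 0→2: ·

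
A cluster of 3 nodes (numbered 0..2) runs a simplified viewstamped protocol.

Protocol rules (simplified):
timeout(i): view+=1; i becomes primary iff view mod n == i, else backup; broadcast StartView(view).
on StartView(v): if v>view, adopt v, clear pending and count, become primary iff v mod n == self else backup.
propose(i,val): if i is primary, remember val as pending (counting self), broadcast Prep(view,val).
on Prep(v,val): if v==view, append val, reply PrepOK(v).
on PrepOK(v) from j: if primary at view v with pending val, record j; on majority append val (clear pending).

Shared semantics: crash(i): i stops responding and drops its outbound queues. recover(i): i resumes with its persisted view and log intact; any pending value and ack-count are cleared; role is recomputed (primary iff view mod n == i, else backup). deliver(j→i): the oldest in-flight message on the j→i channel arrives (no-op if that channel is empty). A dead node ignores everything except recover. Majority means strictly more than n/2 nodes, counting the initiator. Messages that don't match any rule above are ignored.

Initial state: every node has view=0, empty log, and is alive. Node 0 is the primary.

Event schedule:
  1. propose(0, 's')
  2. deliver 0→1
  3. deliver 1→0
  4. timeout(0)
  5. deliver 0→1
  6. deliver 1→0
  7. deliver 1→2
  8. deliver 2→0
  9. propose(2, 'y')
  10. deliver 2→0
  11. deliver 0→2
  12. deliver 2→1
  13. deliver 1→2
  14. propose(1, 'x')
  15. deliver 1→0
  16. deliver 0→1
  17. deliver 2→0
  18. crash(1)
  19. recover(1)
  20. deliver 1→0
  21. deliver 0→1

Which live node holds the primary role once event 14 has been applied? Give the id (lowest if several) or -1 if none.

e1 propose(0,'s'): ·
e2 deliver 0→1: 1[back,v=0,s]
e3 deliver 1→0: 0[prim,v=0,s]
e4 timeout(0): 0[back,v=1,s]
e5 deliver 0→1: 1[prim,v=1,s]
e6 deliver 1→0: ·
e7 deliver 1→2: ·
e8 deliver 2→0: ·
e9 propose(2,'y'): ·
e10 deliver 2→0: ·
e11 deliver 0→2: 2[back,v=0,s]
e12 deliver 2→1: ·
e13 deliver 1→2: ·
e14 propose(1,'x'): ·

1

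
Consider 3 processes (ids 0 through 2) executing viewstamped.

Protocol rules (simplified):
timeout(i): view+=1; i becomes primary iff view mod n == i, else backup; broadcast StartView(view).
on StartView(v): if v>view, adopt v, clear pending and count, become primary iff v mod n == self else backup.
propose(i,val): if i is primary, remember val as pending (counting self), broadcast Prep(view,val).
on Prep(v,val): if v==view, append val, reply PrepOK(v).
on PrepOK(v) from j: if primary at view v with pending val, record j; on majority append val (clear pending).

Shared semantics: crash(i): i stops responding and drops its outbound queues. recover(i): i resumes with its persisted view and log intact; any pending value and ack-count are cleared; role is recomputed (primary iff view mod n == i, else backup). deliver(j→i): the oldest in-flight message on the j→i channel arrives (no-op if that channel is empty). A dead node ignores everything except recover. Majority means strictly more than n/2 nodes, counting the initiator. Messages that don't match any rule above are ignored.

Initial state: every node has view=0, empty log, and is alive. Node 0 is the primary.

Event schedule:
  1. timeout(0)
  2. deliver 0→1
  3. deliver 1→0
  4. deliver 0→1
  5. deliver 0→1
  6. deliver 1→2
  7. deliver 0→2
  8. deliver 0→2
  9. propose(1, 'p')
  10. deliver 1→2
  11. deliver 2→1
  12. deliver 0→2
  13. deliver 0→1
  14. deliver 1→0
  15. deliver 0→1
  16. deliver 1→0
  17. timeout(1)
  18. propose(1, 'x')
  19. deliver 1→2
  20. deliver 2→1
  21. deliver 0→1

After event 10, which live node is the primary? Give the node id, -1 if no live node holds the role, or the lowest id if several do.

1

after 1 — timeout(0): n0:back/v1/[-]
after 2 — deliver 0→1: n1:prim/v1/[-]
after 3 — deliver 1→0: ·
after 4 — deliver 0→1: ·
after 5 — deliver 0→1: ·
after 6 — deliver 1→2: ·
after 7 — deliver 0→2: n2:back/v1/[-]
after 8 — deliver 0→2: ·
after 9 — propose(1,'p'): ·
after 10 — deliver 1→2: n2:back/v1/[p]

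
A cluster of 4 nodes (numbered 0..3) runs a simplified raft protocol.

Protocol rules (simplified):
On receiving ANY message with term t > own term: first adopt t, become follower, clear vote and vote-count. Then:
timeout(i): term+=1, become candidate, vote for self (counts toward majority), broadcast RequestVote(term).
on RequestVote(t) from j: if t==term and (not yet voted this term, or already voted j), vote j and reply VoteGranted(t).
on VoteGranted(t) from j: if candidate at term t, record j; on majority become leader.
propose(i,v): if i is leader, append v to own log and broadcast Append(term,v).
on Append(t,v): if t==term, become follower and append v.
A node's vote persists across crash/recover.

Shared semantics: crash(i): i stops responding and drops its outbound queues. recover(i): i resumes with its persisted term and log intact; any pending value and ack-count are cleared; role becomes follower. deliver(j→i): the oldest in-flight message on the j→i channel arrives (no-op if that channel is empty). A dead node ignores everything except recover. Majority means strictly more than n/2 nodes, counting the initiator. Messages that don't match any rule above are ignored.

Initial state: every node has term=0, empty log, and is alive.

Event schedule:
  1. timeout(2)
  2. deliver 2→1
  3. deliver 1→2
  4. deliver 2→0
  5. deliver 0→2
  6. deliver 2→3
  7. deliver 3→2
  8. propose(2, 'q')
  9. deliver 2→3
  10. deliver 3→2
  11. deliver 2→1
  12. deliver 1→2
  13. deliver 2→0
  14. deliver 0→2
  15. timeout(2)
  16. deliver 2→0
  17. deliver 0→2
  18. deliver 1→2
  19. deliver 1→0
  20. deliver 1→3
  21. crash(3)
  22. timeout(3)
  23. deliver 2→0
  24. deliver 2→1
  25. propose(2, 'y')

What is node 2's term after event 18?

after 1 — timeout(2): n2:cand/t1/[-]
after 2 — deliver 2→1: n1:foll/t1/[-]
after 3 — deliver 1→2: ·
after 4 — deliver 2→0: n0:foll/t1/[-]
after 5 — deliver 0→2: n2:lead/t1/[-]
after 6 — deliver 2→3: n3:foll/t1/[-]
after 7 — deliver 3→2: ·
after 8 — propose(2,'q'): n2:lead/t1/[q]
after 9 — deliver 2→3: n3:foll/t1/[q]
after 10 — deliver 3→2: ·
after 11 — deliver 2→1: n1:foll/t1/[q]
after 12 — deliver 1→2: ·
after 13 — deliver 2→0: n0:foll/t1/[q]
after 14 — deliver 0→2: ·
after 15 — timeout(2): n2:cand/t2/[q]
after 16 — deliver 2→0: n0:foll/t2/[q]
after 17 — deliver 0→2: ·
after 18 — deliver 1→2: ·

2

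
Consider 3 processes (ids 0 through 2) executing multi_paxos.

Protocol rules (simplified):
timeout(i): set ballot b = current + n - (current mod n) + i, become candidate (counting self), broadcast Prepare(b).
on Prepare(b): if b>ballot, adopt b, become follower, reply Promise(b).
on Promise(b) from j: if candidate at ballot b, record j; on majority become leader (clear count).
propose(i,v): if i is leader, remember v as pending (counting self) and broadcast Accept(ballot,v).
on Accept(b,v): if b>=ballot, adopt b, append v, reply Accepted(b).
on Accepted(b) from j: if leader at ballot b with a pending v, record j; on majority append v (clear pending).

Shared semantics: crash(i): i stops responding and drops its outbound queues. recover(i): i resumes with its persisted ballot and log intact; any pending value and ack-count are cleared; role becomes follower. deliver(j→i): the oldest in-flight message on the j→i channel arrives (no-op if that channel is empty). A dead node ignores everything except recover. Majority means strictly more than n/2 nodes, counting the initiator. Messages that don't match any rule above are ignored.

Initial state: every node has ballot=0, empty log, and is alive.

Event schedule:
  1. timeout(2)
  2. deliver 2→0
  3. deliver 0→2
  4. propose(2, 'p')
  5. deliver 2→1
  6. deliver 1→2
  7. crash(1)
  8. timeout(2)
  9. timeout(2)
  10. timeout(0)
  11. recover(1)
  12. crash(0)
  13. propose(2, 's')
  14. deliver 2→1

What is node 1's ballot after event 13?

5

1. timeout(2):  <2:cand b5 ->
2. deliver 2→0:  <0:foll b5 ->
3. deliver 0→2:  <2:lead b5 ->
4. propose(2,'p'):  nop
5. deliver 2→1:  <1:foll b5 ->
6. deliver 1→2:  nop
7. crash(1):  <1:✗foll b5 ->
8. timeout(2):  <2:cand b8 ->
9. timeout(2):  <2:cand b11 ->
10. timeout(0):  <0:cand b6 ->
11. recover(1):  <1:foll b5 ->
12. crash(0):  <0:✗cand b6 ->
13. propose(2,'s'):  nop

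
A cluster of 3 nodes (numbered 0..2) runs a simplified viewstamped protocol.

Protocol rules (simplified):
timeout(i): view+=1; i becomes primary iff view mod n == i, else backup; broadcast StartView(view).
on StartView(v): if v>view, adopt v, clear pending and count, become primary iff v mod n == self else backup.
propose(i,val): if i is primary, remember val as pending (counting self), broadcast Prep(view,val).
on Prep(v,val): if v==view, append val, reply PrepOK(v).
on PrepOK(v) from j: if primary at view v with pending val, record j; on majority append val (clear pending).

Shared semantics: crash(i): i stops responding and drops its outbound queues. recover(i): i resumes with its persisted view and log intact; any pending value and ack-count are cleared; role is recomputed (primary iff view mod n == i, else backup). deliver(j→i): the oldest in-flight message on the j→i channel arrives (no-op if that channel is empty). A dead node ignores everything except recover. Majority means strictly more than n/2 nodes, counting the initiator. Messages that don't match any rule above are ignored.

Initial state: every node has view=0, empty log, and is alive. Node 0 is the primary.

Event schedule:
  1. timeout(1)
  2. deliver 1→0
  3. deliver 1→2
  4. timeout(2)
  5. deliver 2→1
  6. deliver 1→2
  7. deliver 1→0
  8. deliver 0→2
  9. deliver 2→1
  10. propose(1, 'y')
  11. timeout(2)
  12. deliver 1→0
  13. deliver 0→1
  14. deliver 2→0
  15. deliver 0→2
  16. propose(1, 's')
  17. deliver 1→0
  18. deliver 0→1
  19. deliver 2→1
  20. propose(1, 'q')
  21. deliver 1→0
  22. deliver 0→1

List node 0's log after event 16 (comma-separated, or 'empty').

empty

step 1 timeout(1): 1={prim,v=1,log=-}
step 2 deliver 1→0: 0={back,v=1,log=-}
step 3 deliver 1→2: 2={back,v=1,log=-}
step 4 timeout(2): 2={prim,v=2,log=-}
step 5 deliver 2→1: 1={back,v=2,log=-}
step 6 deliver 1→2: —
step 7 deliver 1→0: —
step 8 deliver 0→2: —
step 9 deliver 2→1: —
step 10 propose(1,'y'): —
step 11 timeout(2): 2={back,v=3,log=-}
step 12 deliver 1→0: —
step 13 deliver 0→1: —
step 14 deliver 2→0: 0={back,v=2,log=-}
step 15 deliver 0→2: —
step 16 propose(1,'s'): —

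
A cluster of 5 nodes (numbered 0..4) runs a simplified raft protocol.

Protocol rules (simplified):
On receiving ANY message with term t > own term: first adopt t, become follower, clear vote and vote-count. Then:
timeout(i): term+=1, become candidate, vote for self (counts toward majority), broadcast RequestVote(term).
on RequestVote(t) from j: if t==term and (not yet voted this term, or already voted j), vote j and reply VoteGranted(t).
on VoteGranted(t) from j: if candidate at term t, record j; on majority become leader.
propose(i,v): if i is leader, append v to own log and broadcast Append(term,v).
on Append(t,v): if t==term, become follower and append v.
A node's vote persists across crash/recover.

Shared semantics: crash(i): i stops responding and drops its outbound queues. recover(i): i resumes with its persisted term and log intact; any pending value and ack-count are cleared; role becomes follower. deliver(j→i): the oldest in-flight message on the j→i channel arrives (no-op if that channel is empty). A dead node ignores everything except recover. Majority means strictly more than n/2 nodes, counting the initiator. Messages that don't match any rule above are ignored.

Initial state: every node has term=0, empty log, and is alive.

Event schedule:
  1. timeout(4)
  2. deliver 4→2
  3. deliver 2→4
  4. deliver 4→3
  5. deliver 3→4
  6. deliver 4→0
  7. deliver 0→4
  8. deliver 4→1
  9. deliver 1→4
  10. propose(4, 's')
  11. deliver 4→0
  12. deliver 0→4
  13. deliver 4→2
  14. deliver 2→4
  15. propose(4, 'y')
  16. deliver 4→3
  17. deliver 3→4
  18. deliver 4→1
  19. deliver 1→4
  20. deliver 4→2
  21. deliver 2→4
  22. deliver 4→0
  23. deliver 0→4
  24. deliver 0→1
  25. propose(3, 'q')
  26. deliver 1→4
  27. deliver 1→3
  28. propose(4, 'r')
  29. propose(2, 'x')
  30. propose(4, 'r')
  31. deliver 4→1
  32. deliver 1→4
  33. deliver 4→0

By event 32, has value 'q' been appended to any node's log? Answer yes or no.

no

step 1 timeout(4): 4={cand,t=1,log=-}
step 2 deliver 4→2: 2={foll,t=1,log=-}
step 3 deliver 2→4: —
step 4 deliver 4→3: 3={foll,t=1,log=-}
step 5 deliver 3→4: 4={lead,t=1,log=-}
step 6 deliver 4→0: 0={foll,t=1,log=-}
step 7 deliver 0→4: —
step 8 deliver 4→1: 1={foll,t=1,log=-}
step 9 deliver 1→4: —
step 10 propose(4,'s'): 4={lead,t=1,log=s}
step 11 deliver 4→0: 0={foll,t=1,log=s}
step 12 deliver 0→4: —
step 13 deliver 4→2: 2={foll,t=1,log=s}
step 14 deliver 2→4: —
step 15 propose(4,'y'): 4={lead,t=1,log=s,y}
step 16 deliver 4→3: 3={foll,t=1,log=s}
step 17 deliver 3→4: —
step 18 deliver 4→1: 1={foll,t=1,log=s}
step 19 deliver 1→4: —
step 20 deliver 4→2: 2={foll,t=1,log=s,y}
step 21 deliver 2→4: —
step 22 deliver 4→0: 0={foll,t=1,log=s,y}
step 23 deliver 0→4: —
step 24 deliver 0→1: —
step 25 propose(3,'q'): —
step 26 deliver 1→4: —
step 27 deliver 1→3: —
step 28 propose(4,'r'): 4={lead,t=1,log=s,y,r}
step 29 propose(2,'x'): —
step 30 propose(4,'r'): 4={lead,t=1,log=s,y,r,r}
step 31 deliver 4→1: 1={foll,t=1,log=s,y}
step 32 deliver 1→4: —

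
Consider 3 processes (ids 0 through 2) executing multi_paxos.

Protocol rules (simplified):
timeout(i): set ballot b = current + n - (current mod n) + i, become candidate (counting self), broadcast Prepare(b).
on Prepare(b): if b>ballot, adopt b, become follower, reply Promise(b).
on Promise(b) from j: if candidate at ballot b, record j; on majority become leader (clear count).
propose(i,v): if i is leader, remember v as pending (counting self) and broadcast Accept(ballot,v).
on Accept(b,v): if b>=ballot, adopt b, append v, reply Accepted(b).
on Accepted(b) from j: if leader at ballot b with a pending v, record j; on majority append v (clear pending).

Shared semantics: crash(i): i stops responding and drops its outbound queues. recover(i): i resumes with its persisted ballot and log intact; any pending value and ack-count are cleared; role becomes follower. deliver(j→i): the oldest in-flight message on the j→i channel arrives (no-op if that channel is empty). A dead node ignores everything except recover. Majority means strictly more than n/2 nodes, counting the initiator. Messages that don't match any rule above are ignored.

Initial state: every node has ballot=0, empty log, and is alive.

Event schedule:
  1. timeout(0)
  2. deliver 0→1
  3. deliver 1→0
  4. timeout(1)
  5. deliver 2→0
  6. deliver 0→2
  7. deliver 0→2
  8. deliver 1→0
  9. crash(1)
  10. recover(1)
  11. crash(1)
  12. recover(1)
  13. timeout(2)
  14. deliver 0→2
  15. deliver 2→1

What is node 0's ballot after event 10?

after 1 — timeout(0): n0:cand/b3/[-]
after 2 — deliver 0→1: n1:foll/b3/[-]
after 3 — deliver 1→0: n0:lead/b3/[-]
after 4 — timeout(1): n1:cand/b7/[-]
after 5 — deliver 2→0: ·
after 6 — deliver 0→2: n2:foll/b3/[-]
after 7 — deliver 0→2: ·
after 8 — deliver 1→0: n0:foll/b7/[-]
after 9 — crash(1): n1:✗cand/b7/[-]
after 10 — recover(1): n1:foll/b7/[-]

7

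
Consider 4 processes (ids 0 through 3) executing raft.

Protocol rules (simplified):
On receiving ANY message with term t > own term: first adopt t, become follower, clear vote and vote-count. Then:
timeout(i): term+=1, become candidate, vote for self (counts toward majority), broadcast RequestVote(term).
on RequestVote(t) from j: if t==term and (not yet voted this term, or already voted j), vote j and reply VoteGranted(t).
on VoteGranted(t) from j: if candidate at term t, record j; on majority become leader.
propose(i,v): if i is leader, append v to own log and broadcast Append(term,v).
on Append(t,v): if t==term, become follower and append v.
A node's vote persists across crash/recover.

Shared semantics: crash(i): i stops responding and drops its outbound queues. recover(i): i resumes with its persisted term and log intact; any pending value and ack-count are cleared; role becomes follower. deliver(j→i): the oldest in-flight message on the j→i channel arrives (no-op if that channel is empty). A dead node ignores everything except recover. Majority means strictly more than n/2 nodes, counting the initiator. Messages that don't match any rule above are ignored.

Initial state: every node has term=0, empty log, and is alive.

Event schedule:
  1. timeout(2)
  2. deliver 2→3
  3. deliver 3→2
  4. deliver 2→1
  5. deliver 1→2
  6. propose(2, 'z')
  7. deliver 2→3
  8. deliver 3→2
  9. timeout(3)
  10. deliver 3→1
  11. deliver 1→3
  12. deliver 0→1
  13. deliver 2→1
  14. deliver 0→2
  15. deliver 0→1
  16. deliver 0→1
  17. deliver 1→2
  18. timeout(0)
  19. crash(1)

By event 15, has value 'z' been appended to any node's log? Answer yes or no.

yes

[1] timeout(2) → N2(cand t1 [-])
[2] deliver 2→3 → N3(foll t1 [-])
[3] deliver 3→2 → ∅
[4] deliver 2→1 → N1(foll t1 [-])
[5] deliver 1→2 → N2(lead t1 [-])
[6] propose(2,'z') → N2(lead t1 [z])
[7] deliver 2→3 → N3(foll t1 [z])
[8] deliver 3→2 → ∅
[9] timeout(3) → N3(cand t2 [z])
[10] deliver 3→1 → N1(foll t2 [-])
[11] deliver 1→3 → ∅
[12] deliver 0→1 → ∅
[13] deliver 2→1 → ∅
[14] deliver 0→2 → ∅
[15] deliver 0→1 → ∅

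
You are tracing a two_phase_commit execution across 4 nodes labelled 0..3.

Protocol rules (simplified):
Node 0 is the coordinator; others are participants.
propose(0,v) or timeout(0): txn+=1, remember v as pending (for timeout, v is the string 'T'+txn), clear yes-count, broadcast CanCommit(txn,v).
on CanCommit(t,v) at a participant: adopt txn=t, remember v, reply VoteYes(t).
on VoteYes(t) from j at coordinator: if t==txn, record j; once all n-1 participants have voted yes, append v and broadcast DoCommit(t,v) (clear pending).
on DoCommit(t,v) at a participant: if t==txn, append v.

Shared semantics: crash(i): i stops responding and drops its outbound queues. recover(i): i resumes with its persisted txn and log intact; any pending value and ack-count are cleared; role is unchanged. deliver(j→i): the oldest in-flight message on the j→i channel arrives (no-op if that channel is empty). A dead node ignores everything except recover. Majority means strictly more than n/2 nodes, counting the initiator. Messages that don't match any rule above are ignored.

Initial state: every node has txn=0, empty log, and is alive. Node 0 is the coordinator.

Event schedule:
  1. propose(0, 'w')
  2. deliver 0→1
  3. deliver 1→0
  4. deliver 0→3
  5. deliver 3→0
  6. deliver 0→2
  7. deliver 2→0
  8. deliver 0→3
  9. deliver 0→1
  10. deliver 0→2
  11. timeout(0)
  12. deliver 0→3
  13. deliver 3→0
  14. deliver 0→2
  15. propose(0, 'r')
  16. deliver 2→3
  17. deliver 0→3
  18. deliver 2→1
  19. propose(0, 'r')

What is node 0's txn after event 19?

e1 propose(0,'w'): 0[coor,t=1,-]
e2 deliver 0→1: 1[part,t=1,-]
e3 deliver 1→0: ·
e4 deliver 0→3: 3[part,t=1,-]
e5 deliver 3→0: ·
e6 deliver 0→2: 2[part,t=1,-]
e7 deliver 2→0: 0[coor,t=1,w]
e8 deliver 0→3: 3[part,t=1,w]
e9 deliver 0→1: 1[part,t=1,w]
e10 deliver 0→2: 2[part,t=1,w]
e11 timeout(0): 0[coor,t=2,w]
e12 deliver 0→3: 3[part,t=2,w]
e13 deliver 3→0: ·
e14 deliver 0→2: 2[part,t=2,w]
e15 propose(0,'r'): 0[coor,t=3,w]
e16 deliver 2→3: ·
e17 deliver 0→3: 3[part,t=3,w]
e18 deliver 2→1: ·
e19 propose(0,'r'): 0[coor,t=4,w]

4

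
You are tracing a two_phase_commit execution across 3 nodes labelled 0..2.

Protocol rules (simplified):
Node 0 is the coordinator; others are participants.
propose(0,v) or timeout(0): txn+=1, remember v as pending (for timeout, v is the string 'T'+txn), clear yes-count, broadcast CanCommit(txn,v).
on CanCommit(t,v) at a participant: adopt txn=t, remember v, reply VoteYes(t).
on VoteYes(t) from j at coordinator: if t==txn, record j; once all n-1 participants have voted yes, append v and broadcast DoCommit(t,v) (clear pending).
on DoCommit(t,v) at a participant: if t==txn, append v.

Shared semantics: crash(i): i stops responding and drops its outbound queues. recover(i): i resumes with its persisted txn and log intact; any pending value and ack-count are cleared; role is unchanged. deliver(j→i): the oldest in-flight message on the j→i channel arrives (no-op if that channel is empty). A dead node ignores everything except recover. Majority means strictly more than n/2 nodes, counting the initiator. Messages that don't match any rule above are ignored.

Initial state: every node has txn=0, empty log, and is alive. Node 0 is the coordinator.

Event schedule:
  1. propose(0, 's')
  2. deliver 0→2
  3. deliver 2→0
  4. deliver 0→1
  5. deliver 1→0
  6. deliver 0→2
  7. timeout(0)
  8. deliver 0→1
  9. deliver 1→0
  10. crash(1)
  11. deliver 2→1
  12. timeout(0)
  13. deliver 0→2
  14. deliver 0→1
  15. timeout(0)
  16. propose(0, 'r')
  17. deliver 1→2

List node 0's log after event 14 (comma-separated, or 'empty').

e1 propose(0,'s'): 0[coor,t=1,-]
e2 deliver 0→2: 2[part,t=1,-]
e3 deliver 2→0: ·
e4 deliver 0→1: 1[part,t=1,-]
e5 deliver 1→0: 0[coor,t=1,s]
e6 deliver 0→2: 2[part,t=1,s]
e7 timeout(0): 0[coor,t=2,s]
e8 deliver 0→1: 1[part,t=1,s]
e9 deliver 1→0: ·
e10 crash(1): 1[✗part,t=1,s]
e11 deliver 2→1: ·
e12 timeout(0): 0[coor,t=3,s]
e13 deliver 0→2: 2[part,t=2,s]
e14 deliver 0→1: ·

s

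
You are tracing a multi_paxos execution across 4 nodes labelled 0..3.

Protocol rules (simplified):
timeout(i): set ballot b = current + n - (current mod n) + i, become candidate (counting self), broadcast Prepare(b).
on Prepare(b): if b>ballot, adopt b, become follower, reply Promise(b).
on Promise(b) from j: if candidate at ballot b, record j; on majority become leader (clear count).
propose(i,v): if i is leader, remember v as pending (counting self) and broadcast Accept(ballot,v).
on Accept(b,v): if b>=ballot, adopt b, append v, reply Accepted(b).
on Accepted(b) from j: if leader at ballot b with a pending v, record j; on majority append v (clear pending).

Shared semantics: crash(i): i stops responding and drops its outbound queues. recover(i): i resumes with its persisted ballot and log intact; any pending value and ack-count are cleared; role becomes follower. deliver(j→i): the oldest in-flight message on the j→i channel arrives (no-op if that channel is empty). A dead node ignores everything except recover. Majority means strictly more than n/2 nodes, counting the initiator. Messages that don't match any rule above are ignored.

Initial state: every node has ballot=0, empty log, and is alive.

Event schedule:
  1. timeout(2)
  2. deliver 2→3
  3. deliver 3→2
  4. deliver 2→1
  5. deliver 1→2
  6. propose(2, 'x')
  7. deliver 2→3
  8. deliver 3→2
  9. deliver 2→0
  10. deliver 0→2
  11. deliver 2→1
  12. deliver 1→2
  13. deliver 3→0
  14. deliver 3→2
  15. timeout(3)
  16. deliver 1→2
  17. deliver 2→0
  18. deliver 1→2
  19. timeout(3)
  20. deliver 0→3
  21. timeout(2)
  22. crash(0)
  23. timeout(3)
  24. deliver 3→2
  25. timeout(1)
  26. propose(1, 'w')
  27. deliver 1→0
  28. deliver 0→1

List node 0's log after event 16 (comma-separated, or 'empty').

e1 timeout(2): 2[cand,b=6,-]
e2 deliver 2→3: 3[foll,b=6,-]
e3 deliver 3→2: ·
e4 deliver 2→1: 1[foll,b=6,-]
e5 deliver 1→2: 2[lead,b=6,-]
e6 propose(2,'x'): ·
e7 deliver 2→3: 3[foll,b=6,x]
e8 deliver 3→2: ·
e9 deliver 2→0: 0[foll,b=6,-]
e10 deliver 0→2: ·
e11 deliver 2→1: 1[foll,b=6,x]
e12 deliver 1→2: 2[lead,b=6,x]
e13 deliver 3→0: ·
e14 deliver 3→2: ·
e15 timeout(3): 3[cand,b=11,x]
e16 deliver 1→2: ·

empty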